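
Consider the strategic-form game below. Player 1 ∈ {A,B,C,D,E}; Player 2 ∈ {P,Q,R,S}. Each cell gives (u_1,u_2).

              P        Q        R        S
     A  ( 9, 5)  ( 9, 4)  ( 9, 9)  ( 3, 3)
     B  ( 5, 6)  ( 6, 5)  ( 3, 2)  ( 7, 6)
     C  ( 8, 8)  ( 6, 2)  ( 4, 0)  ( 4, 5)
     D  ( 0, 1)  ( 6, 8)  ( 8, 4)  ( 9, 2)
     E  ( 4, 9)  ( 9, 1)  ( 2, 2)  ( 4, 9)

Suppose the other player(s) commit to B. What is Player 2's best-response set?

P2 best: {P,S}

u_2(P vs B) = 6
u_2(Q vs B) = 5
u_2(R vs B) = 2
u_2(S vs B) = 6
max payoff 6 at {P,S}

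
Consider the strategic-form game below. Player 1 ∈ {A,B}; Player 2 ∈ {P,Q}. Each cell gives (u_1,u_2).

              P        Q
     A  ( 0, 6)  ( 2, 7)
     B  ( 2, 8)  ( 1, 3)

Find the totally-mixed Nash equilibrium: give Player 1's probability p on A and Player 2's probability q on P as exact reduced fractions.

P1 indiff ⇒ q·0+(1-q)·2 = q·2+(1-q)·1 ⇒ q(-2) = (1-q)(-1) ⇒ q = 1/3
P2 indiff ⇒ p·6+(1-p)·8 = p·7+(1-p)·3 ⇒ p(-1) = (1-p)(-5) ⇒ p = 5/6

P1 mixes 5/6 on A; P2 mixes 1/3 on P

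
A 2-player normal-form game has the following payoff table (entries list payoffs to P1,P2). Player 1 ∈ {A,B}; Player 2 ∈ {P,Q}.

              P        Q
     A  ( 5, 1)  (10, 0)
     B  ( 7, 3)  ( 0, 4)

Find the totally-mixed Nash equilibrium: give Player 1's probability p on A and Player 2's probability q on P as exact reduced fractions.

(p,q) = (1/2, 5/6)

P1 indiff ⇒ q·5+(1-q)·10 = q·7+(1-q)·0 ⇒ q(-2) = (1-q)(-10) ⇒ q = 5/6
P2 indiff ⇒ p·1+(1-p)·3 = p·0+(1-p)·4 ⇒ p(1) = (1-p)(1) ⇒ p = 1/2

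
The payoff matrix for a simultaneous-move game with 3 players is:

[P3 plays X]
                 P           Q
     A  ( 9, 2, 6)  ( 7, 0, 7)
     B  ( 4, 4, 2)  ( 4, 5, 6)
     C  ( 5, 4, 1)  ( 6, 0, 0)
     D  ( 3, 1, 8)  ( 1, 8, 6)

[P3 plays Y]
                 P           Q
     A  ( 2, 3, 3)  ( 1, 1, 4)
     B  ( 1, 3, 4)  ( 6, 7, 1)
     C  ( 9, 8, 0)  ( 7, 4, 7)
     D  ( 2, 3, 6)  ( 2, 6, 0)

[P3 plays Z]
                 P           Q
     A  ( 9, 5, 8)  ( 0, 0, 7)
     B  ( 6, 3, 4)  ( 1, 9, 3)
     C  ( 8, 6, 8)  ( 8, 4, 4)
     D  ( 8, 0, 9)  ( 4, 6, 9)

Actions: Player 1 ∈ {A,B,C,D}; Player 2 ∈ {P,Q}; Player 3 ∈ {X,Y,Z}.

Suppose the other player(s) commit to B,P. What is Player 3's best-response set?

argmax u_3 = {Y,Z}

u_3(X vs B,P) = 2
u_3(Y vs B,P) = 4
u_3(Z vs B,P) = 4
max payoff 4 at {Y,Z}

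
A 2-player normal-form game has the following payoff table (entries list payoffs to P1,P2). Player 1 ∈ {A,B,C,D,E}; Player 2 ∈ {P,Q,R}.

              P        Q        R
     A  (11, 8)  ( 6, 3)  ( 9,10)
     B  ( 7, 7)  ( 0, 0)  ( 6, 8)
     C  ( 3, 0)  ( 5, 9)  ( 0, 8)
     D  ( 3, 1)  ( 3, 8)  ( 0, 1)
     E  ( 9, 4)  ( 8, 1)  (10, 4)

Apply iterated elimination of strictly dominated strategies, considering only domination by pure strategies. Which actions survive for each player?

P1 drop B (A beats it: P:11>7 Q:6>0 R:9>6)
P1 drop C (A beats it: P:11>3 Q:6>5 R:9>0)
P1 drop D (A beats it: P:11>3 Q:6>3 R:9>0)
P2 drop Q (P beats it: A:8>3 E:4>1)
P1→{A,E} P2→{P,R}

Survivors P1:{A,E} P2:{P,R}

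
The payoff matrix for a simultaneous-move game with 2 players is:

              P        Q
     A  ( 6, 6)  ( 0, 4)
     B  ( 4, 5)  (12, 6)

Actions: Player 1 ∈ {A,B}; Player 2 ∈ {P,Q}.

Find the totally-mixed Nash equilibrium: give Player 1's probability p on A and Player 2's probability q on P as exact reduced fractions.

P1 indiff ⇒ q·6+(1-q)·0 = q·4+(1-q)·12 ⇒ q(2) = (1-q)(12) ⇒ q = 6/7
P2 indiff ⇒ p·6+(1-p)·5 = p·4+(1-p)·6 ⇒ p(2) = (1-p)(1) ⇒ p = 1/3

p=1/3, q=6/7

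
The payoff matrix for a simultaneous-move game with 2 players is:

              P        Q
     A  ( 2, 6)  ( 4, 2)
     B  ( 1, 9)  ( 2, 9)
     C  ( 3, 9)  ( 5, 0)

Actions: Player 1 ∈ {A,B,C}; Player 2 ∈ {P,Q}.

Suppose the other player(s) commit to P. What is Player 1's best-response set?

BR_1 = {C}

u_1(A vs P) = 2
u_1(B vs P) = 1
u_1(C vs P) = 3
max payoff 3 at {C}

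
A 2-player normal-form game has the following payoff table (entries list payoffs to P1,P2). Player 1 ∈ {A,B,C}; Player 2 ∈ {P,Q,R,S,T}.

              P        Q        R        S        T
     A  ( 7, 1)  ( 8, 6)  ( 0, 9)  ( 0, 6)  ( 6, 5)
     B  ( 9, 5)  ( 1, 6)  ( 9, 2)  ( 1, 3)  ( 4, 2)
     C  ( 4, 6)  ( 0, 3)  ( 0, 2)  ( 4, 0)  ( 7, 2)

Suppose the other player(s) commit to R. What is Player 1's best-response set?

argmax u_1 = {B}

u_1(A vs R) = 0
u_1(B vs R) = 9
u_1(C vs R) = 0
max payoff 9 at {B}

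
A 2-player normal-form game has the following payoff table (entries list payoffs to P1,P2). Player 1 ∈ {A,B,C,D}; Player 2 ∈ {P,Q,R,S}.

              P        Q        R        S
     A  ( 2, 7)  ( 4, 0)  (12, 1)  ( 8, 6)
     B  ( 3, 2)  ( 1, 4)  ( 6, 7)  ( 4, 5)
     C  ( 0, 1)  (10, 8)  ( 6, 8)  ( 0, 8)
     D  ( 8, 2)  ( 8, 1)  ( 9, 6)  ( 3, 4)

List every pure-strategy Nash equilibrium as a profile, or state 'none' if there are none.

PSNE = {(C,Q)}

(A,P): not NE [P1→D gives 8>2]
(A,Q): not NE [P1→C gives 10>4; P2→P gives 7>0]
(A,R): not NE [P2→P gives 7>1]
(A,S): not NE [P2→P gives 7>6]
(B,P): not NE [P1→D gives 8>3; P2→R gives 7>2]
(B,Q): not NE [P1→C gives 10>1; P2→R gives 7>4]
(B,R): not NE [P1→A gives 12>6]
(B,S): not NE [P1→A gives 8>4; P2→R gives 7>5]
(C,P): not NE [P1→D gives 8>0; P2→S gives 8>1]
(C,Q): NE
(C,R): not NE [P1→A gives 12>6]
(C,S): not NE [P1→A gives 8>0]
(D,P): not NE [P2→R gives 6>2]
(D,Q): not NE [P1→C gives 10>8; P2→R gives 6>1]
(D,R): not NE [P1→A gives 12>9]
(D,S): not NE [P1→A gives 8>3; P2→R gives 6>4]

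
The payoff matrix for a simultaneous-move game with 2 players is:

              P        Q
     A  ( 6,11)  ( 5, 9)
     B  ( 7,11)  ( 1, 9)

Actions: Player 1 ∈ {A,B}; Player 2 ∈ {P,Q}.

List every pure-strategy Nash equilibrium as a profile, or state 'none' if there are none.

(A,P): not NE [P1→B gives 7>6]
(A,Q): not NE [P2→P gives 11>9]
(B,P): NE
(B,Q): not NE [P1→A gives 5>1; P2→P gives 11>9]

Nash profiles: (B,P)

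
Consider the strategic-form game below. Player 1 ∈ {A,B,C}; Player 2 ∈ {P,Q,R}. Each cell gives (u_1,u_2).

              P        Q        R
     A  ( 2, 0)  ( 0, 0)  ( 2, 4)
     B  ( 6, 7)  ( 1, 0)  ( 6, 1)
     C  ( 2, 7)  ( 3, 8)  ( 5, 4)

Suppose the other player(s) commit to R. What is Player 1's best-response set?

u_1(A vs R) = 2
u_1(B vs R) = 6
u_1(C vs R) = 5
max payoff 6 at {B}

P1 best: {B}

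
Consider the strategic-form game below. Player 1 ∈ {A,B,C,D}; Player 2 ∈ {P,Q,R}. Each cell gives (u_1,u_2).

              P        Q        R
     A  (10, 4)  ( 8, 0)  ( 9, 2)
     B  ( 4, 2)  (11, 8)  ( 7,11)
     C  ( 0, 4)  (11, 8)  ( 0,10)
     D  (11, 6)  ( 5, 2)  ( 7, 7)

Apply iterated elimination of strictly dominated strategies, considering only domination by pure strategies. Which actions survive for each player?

IESDS → P1:{A,D} P2:{P,R}

P2 drop Q (R beats it: A:2>0 B:11>8 C:10>8 D:7>2)
P1 drop B (A beats it: P:10>4 R:9>7)
P1 drop C (A beats it: P:10>0 R:9>0)
P1→{A,D} P2→{P,R}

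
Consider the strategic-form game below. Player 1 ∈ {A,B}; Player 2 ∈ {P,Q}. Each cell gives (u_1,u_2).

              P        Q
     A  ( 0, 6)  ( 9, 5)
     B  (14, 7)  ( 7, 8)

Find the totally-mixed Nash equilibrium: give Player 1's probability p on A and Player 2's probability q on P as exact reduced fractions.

(p,q) = (1/2, 1/8)

P1 indiff ⇒ q·0+(1-q)·9 = q·14+(1-q)·7 ⇒ q(-14) = (1-q)(-2) ⇒ q = 1/8
P2 indiff ⇒ p·6+(1-p)·7 = p·5+(1-p)·8 ⇒ p(1) = (1-p)(1) ⇒ p = 1/2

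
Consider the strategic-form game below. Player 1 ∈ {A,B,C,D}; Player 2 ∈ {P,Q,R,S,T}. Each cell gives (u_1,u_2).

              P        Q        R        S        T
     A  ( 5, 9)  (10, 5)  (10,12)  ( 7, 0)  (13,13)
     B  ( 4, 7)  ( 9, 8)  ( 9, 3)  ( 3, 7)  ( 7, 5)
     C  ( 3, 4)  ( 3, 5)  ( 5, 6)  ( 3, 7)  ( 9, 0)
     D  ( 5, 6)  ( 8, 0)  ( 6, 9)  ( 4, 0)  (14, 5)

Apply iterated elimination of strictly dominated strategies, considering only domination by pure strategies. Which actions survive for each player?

Survivors P1:{A,D} P2:{R,T}

P1 drop B (A beats it: P:5>4 Q:10>9 R:10>9 S:7>3 T:13>7)
P1 drop C (A beats it: P:5>3 Q:10>3 R:10>5 S:7>3 T:13>9)
P2 drop P (R beats it: A:12>9 D:9>6)
P2 drop Q (R beats it: A:12>5 D:9>0)
P2 drop S (R beats it: A:12>0 D:9>0)
P1→{A,D} P2→{R,T}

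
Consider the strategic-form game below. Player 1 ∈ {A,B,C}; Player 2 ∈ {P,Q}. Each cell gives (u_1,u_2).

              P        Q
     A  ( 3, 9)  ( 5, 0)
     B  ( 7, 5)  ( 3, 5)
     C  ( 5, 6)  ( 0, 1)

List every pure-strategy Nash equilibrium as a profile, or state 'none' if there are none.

PSNE = {(B,P)}

(A,P): not NE [P1→B gives 7>3]
(A,Q): not NE [P2→P gives 9>0]
(B,P): NE
(B,Q): not NE [P1→A gives 5>3]
(C,P): not NE [P1→B gives 7>5]
(C,Q): not NE [P1→A gives 5>0; P2→P gives 6>1]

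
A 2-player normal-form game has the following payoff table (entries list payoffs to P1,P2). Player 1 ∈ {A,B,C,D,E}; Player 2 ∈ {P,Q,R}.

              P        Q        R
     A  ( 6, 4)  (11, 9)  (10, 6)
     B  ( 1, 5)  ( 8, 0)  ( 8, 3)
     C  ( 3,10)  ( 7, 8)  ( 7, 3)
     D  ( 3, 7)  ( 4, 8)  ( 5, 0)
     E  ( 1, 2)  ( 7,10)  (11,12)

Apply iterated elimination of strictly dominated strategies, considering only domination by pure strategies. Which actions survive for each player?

P1 drop B (A beats it: P:6>1 Q:11>8 R:10>8)
P1 drop C (A beats it: P:6>3 Q:11>7 R:10>7)
P1 drop D (A beats it: P:6>3 Q:11>4 R:10>5)
P2 drop P (Q beats it: A:9>4 E:10>2)
P1→{A,E} P2→{Q,R}

IESDS → P1:{A,E} P2:{Q,R}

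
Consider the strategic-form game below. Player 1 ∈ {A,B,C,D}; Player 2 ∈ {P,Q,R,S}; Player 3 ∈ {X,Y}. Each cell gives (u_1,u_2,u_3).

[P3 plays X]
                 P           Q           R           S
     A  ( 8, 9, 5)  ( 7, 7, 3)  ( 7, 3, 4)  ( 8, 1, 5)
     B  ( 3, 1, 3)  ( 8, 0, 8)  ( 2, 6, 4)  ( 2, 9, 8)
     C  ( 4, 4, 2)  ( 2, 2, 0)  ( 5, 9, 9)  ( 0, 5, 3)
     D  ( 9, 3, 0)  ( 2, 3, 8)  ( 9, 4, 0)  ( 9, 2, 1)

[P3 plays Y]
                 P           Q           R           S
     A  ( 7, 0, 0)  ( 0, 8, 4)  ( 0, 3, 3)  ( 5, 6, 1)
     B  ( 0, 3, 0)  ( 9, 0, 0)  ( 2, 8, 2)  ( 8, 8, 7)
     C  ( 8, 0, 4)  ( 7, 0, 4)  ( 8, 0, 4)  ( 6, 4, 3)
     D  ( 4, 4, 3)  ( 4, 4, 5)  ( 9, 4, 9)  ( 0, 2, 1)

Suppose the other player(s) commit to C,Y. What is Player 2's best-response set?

BR_2 = {S}

u_2(P vs C,Y) = 0
u_2(Q vs C,Y) = 0
u_2(R vs C,Y) = 0
u_2(S vs C,Y) = 4
max payoff 4 at {S}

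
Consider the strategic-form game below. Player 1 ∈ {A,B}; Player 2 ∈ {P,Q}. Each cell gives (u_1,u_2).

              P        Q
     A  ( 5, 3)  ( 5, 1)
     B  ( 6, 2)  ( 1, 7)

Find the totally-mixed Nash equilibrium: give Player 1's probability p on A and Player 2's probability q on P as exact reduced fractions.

P1 mixes 5/7 on A; P2 mixes 4/5 on P

P1 indiff ⇒ q·5+(1-q)·5 = q·6+(1-q)·1 ⇒ q(-1) = (1-q)(-4) ⇒ q = 4/5
P2 indiff ⇒ p·3+(1-p)·2 = p·1+(1-p)·7 ⇒ p(2) = (1-p)(5) ⇒ p = 5/7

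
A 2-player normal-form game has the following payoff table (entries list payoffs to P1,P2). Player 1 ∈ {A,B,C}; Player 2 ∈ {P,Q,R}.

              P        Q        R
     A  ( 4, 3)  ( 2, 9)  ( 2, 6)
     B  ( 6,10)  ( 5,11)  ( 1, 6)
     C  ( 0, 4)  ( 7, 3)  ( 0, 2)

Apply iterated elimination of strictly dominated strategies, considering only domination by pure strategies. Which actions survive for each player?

P2 drop R (Q beats it: A:9>6 B:11>6 C:3>2)
P1 drop A (B beats it: P:6>4 Q:5>2)
P1→{B,C} P2→{P,Q}

Survivors P1:{B,C} P2:{P,Q}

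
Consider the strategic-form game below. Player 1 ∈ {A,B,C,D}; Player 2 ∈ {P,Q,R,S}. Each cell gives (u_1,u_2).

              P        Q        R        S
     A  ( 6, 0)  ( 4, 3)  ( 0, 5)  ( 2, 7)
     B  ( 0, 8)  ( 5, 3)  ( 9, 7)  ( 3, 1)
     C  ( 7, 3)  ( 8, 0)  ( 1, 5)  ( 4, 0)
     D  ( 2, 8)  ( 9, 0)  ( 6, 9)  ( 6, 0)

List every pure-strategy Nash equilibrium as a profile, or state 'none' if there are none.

PSNE: ∅

(A,P): not NE [P1→C gives 7>6; P2→S gives 7>0]
(A,Q): not NE [P1→D gives 9>4; P2→S gives 7>3]
(A,R): not NE [P1→B gives 9>0; P2→S gives 7>5]
(A,S): not NE [P1→D gives 6>2]
(B,P): not NE [P1→C gives 7>0]
(B,Q): not NE [P1→D gives 9>5; P2→P gives 8>3]
(B,R): not NE [P2→P gives 8>7]
(B,S): not NE [P1→D gives 6>3; P2→P gives 8>1]
(C,P): not NE [P2→R gives 5>3]
(C,Q): not NE [P1→D gives 9>8; P2→R gives 5>0]
(C,R): not NE [P1→B gives 9>1]
(C,S): not NE [P1→D gives 6>4; P2→R gives 5>0]
(D,P): not NE [P1→C gives 7>2; P2→R gives 9>8]
(D,Q): not NE [P2→R gives 9>0]
(D,R): not NE [P1→B gives 9>6]
(D,S): not NE [P2→R gives 9>0]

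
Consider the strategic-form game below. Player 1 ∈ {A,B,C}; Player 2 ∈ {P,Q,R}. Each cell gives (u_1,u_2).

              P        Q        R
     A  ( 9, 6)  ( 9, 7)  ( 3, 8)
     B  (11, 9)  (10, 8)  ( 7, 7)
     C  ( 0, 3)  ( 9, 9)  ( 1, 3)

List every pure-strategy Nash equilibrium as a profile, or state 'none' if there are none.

(A,P): not NE [P1→B gives 11>9; P2→R gives 8>6]
(A,Q): not NE [P1→B gives 10>9; P2→R gives 8>7]
(A,R): not NE [P1→B gives 7>3]
(B,P): NE
(B,Q): not NE [P2→P gives 9>8]
(B,R): not NE [P2→P gives 9>7]
(C,P): not NE [P1→B gives 11>0; P2→Q gives 9>3]
(C,Q): not NE [P1→B gives 10>9]
(C,R): not NE [P1→B gives 7>1; P2→Q gives 9>3]

PSNE = {(B,P)}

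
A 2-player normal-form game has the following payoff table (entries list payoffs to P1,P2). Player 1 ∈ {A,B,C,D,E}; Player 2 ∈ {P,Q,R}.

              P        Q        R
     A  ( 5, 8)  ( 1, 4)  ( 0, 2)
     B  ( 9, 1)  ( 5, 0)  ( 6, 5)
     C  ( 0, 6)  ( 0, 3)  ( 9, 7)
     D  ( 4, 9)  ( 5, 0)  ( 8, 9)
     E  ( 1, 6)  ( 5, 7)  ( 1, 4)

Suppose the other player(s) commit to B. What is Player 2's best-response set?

u_2(P vs B) = 1
u_2(Q vs B) = 0
u_2(R vs B) = 5
max payoff 5 at {R}

BR_2 = {R}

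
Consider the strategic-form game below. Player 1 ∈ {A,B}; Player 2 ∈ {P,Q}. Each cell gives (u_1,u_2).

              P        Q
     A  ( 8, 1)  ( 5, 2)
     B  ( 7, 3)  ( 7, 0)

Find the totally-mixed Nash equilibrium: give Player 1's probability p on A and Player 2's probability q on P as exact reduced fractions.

P1 mixes 3/4 on A; P2 mixes 2/3 on P

P1 indiff ⇒ q·8+(1-q)·5 = q·7+(1-q)·7 ⇒ q(1) = (1-q)(2) ⇒ q = 2/3
P2 indiff ⇒ p·1+(1-p)·3 = p·2+(1-p)·0 ⇒ p(-1) = (1-p)(-3) ⇒ p = 3/4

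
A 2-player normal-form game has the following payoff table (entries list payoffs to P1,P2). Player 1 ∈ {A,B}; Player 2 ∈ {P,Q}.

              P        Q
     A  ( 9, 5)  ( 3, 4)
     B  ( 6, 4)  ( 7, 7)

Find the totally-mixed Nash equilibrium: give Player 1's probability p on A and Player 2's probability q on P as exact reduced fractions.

(p,q) = (3/4, 4/7)

P1 indiff ⇒ q·9+(1-q)·3 = q·6+(1-q)·7 ⇒ q(3) = (1-q)(4) ⇒ q = 4/7
P2 indiff ⇒ p·5+(1-p)·4 = p·4+(1-p)·7 ⇒ p(1) = (1-p)(3) ⇒ p = 3/4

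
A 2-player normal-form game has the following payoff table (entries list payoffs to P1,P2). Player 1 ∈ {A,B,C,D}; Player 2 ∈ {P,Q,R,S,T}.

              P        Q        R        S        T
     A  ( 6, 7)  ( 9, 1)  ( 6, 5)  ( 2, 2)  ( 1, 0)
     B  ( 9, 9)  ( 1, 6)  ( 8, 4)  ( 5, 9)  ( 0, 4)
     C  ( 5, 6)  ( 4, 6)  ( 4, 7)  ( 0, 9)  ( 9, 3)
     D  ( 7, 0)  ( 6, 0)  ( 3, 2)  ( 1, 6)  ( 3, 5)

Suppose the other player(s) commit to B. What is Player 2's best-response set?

argmax u_2 = {P,S}

u_2(P vs B) = 9
u_2(Q vs B) = 6
u_2(R vs B) = 4
u_2(S vs B) = 9
u_2(T vs B) = 4
max payoff 9 at {P,S}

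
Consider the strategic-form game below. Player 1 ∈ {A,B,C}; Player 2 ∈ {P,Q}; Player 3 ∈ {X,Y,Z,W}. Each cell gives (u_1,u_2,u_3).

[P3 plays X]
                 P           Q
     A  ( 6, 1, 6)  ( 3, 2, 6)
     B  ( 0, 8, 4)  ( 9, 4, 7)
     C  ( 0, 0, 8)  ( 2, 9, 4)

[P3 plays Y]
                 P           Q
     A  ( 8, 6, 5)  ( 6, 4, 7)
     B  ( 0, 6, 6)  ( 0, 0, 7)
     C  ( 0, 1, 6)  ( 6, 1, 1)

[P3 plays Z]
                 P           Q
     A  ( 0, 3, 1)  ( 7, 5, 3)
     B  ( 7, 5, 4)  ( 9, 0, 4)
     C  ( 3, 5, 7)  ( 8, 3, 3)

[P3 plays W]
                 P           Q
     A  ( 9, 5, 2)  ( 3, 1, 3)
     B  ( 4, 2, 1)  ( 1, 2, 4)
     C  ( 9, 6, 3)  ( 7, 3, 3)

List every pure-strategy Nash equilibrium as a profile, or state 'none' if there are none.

(A,P,X): not NE [P2→Q gives 2>1]
(A,P,Y): not NE [P3→X gives 6>5]
(A,P,Z): not NE [P1→B gives 7>0; P2→Q gives 5>3; P3→X gives 6>1]
(A,P,W): not NE [P3→X gives 6>2]
(A,Q,X): not NE [P1→B gives 9>3; P3→Y gives 7>6]
(A,Q,Y): not NE [P2→P gives 6>4]
(A,Q,Z): not NE [P1→B gives 9>7; P3→Y gives 7>3]
(A,Q,W): not NE [P1→C gives 7>3; P2→P gives 5>1; P3→Y gives 7>3]
(B,P,X): not NE [P1→A gives 6>0; P3→Y gives 6>4]
(B,P,Y): not NE [P1→A gives 8>0]
(B,P,Z): not NE [P3→Y gives 6>4]
(B,P,W): not NE [P1→C gives 9>4; P3→Y gives 6>1]
(B,Q,X): not NE [P2→P gives 8>4]
(B,Q,Y): not NE [P1→C gives 6>0; P2→P gives 6>0]
(B,Q,Z): not NE [P2→P gives 5>0; P3→Y gives 7>4]
(B,Q,W): not NE [P1→C gives 7>1; P3→Y gives 7>4]
(C,P,X): not NE [P1→A gives 6>0; P2→Q gives 9>0]
(C,P,Y): not NE [P1→A gives 8>0; P3→X gives 8>6]
(C,P,Z): not NE [P1→B gives 7>3; P3→X gives 8>7]
(C,P,W): not NE [P3→X gives 8>3]
(C,Q,X): not NE [P1→B gives 9>2]
(C,Q,Y): not NE [P3→X gives 4>1]
(C,Q,Z): not NE [P1→B gives 9>8; P2→P gives 5>3; P3→X gives 4>3]
(C,Q,W): not NE [P2→P gives 6>3; P3→X gives 4>3]

PSNE: ∅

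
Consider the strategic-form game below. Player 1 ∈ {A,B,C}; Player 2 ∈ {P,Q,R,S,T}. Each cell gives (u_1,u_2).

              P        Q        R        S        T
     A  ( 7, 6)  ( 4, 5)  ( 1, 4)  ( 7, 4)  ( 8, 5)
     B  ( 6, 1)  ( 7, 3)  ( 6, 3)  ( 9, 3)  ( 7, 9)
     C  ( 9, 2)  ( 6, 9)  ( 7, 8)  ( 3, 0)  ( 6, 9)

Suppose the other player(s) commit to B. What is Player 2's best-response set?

BR_2 = {T}

u_2(P vs B) = 1
u_2(Q vs B) = 3
u_2(R vs B) = 3
u_2(S vs B) = 3
u_2(T vs B) = 9
max payoff 9 at {T}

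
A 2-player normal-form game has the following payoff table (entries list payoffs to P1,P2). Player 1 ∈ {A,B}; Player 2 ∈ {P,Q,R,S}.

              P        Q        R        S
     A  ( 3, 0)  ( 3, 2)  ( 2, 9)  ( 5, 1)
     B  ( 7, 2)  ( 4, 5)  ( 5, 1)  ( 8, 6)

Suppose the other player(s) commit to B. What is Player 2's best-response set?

u_2(P vs B) = 2
u_2(Q vs B) = 5
u_2(R vs B) = 1
u_2(S vs B) = 6
max payoff 6 at {S}

BR_2 = {S}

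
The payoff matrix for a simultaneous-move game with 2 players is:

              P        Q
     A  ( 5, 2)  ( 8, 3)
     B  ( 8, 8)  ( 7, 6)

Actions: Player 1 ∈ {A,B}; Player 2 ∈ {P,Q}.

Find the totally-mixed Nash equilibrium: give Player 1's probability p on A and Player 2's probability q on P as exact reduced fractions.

P1 indiff ⇒ q·5+(1-q)·8 = q·8+(1-q)·7 ⇒ q(-3) = (1-q)(-1) ⇒ q = 1/4
P2 indiff ⇒ p·2+(1-p)·8 = p·3+(1-p)·6 ⇒ p(-1) = (1-p)(-2) ⇒ p = 2/3

(p,q) = (2/3, 1/4)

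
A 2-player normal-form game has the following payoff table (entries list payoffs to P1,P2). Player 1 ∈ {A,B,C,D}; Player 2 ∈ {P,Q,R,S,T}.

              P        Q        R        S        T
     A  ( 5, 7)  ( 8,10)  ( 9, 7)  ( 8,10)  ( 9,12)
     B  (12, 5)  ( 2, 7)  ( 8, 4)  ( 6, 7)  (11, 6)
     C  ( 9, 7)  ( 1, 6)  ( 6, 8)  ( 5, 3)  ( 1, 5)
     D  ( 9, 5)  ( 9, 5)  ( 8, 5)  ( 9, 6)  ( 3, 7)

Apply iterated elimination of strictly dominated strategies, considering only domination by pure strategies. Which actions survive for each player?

P1 drop C (B beats it: P:12>9 Q:2>1 R:8>6 S:6>5 T:11>1)
P2 drop P (S beats it: A:10>7 B:7>5 D:6>5)
P2 drop R (S beats it: A:10>7 B:7>4 D:6>5)
P1→{A,B,D} P2→{Q,S,T}

Survivors P1:{A,B,D} P2:{Q,S,T}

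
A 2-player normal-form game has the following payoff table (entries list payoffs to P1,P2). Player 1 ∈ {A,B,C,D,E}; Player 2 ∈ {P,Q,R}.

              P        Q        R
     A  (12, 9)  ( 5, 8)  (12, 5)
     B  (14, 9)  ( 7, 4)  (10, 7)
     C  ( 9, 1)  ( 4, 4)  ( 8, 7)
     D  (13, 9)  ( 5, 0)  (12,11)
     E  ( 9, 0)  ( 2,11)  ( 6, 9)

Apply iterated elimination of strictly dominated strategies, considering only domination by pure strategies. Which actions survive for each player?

P1 drop C (A beats it: P:12>9 Q:5>4 R:12>8)
P1 drop E (A beats it: P:12>9 Q:5>2 R:12>6)
P2 drop Q (P beats it: A:9>8 B:9>4 D:9>0)
P1→{A,B,D} P2→{P,R}

Remaining: P1:{A,B,D} P2:{P,R}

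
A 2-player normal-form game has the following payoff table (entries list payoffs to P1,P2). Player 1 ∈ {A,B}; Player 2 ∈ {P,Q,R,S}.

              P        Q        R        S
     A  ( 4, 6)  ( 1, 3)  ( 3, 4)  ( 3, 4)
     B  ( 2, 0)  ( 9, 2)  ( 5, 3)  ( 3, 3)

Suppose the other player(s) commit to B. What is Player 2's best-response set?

u_2(P vs B) = 0
u_2(Q vs B) = 2
u_2(R vs B) = 3
u_2(S vs B) = 3
max payoff 3 at {R,S}

BR_2 = {R,S}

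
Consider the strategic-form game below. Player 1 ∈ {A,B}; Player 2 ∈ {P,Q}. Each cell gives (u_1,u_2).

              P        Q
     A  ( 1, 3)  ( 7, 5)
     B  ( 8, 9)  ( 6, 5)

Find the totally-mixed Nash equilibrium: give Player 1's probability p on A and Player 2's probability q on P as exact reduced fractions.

P1 indiff ⇒ q·1+(1-q)·7 = q·8+(1-q)·6 ⇒ q(-7) = (1-q)(-1) ⇒ q = 1/8
P2 indiff ⇒ p·3+(1-p)·9 = p·5+(1-p)·5 ⇒ p(-2) = (1-p)(-4) ⇒ p = 2/3

P1 mixes 2/3 on A; P2 mixes 1/8 on P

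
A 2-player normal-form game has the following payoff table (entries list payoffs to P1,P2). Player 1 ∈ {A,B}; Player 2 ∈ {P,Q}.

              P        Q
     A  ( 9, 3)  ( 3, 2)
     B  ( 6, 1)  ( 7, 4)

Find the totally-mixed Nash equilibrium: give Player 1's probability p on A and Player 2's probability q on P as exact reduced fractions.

p=3/4, q=4/7

P1 indiff ⇒ q·9+(1-q)·3 = q·6+(1-q)·7 ⇒ q(3) = (1-q)(4) ⇒ q = 4/7
P2 indiff ⇒ p·3+(1-p)·1 = p·2+(1-p)·4 ⇒ p(1) = (1-p)(3) ⇒ p = 3/4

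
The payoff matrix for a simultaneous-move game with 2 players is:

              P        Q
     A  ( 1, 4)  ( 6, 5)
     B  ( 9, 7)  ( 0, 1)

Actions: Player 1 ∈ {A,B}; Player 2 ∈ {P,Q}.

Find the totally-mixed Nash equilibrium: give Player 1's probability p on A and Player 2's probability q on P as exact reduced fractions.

(p,q) = (6/7, 3/7)

P1 indiff ⇒ q·1+(1-q)·6 = q·9+(1-q)·0 ⇒ q(-8) = (1-q)(-6) ⇒ q = 3/7
P2 indiff ⇒ p·4+(1-p)·7 = p·5+(1-p)·1 ⇒ p(-1) = (1-p)(-6) ⇒ p = 6/7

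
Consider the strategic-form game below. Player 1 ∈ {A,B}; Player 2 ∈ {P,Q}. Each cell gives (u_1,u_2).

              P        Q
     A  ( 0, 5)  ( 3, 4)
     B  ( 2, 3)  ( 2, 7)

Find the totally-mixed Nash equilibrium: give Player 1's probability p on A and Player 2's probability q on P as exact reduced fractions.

(p,q) = (4/5, 1/3)

P1 indiff ⇒ q·0+(1-q)·3 = q·2+(1-q)·2 ⇒ q(-2) = (1-q)(-1) ⇒ q = 1/3
P2 indiff ⇒ p·5+(1-p)·3 = p·4+(1-p)·7 ⇒ p(1) = (1-p)(4) ⇒ p = 4/5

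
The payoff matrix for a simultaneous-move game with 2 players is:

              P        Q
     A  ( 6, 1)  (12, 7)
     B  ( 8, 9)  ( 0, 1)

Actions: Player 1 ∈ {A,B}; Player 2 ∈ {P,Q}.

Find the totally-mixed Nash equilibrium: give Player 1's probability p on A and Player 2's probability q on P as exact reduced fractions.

P1 indiff ⇒ q·6+(1-q)·12 = q·8+(1-q)·0 ⇒ q(-2) = (1-q)(-12) ⇒ q = 6/7
P2 indiff ⇒ p·1+(1-p)·9 = p·7+(1-p)·1 ⇒ p(-6) = (1-p)(-8) ⇒ p = 4/7

(p,q) = (4/7, 6/7)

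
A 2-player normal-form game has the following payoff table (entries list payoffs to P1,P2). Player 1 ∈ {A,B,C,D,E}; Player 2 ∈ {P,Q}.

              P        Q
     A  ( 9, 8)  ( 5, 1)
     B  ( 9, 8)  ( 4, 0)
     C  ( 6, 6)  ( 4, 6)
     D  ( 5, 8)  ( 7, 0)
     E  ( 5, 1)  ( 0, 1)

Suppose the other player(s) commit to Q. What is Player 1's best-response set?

u_1(A vs Q) = 5
u_1(B vs Q) = 4
u_1(C vs Q) = 4
u_1(D vs Q) = 7
u_1(E vs Q) = 0
max payoff 7 at {D}

argmax u_1 = {D}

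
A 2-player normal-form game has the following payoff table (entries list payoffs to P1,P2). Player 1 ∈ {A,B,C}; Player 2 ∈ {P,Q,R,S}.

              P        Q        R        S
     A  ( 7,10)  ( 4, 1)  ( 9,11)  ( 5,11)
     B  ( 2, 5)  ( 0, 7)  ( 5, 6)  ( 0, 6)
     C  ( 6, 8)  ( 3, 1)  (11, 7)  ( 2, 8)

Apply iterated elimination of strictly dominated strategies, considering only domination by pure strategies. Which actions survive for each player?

P1 drop B (A beats it: P:7>2 Q:4>0 R:9>5 S:5>0)
P2 drop Q (P beats it: A:10>1 C:8>1)
P1→{A,C} P2→{P,R,S}

IESDS → P1:{A,C} P2:{P,R,S}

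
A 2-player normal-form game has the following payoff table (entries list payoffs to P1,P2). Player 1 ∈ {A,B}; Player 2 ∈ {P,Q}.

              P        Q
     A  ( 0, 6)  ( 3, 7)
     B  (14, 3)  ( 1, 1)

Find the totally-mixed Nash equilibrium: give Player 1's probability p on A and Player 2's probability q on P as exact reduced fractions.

P1 indiff ⇒ q·0+(1-q)·3 = q·14+(1-q)·1 ⇒ q(-14) = (1-q)(-2) ⇒ q = 1/8
P2 indiff ⇒ p·6+(1-p)·3 = p·7+(1-p)·1 ⇒ p(-1) = (1-p)(-2) ⇒ p = 2/3

p=2/3, q=1/8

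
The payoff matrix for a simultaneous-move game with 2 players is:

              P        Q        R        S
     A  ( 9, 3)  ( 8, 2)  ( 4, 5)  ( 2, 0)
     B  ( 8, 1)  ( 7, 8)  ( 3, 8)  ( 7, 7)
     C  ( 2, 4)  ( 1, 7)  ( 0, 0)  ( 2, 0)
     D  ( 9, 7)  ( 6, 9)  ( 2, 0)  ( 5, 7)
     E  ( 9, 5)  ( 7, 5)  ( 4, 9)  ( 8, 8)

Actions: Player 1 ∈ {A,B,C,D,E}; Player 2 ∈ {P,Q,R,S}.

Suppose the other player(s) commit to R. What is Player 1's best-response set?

BR_1 = {A,E}

u_1(A vs R) = 4
u_1(B vs R) = 3
u_1(C vs R) = 0
u_1(D vs R) = 2
u_1(E vs R) = 4
max payoff 4 at {A,E}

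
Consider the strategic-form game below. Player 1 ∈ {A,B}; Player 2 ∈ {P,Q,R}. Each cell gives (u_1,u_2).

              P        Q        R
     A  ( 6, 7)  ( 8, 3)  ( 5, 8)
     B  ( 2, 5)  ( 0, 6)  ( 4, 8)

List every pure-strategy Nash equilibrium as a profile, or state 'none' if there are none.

(A,P): not NE [P2→R gives 8>7]
(A,Q): not NE [P2→R gives 8>3]
(A,R): NE
(B,P): not NE [P1→A gives 6>2; P2→R gives 8>5]
(B,Q): not NE [P1→A gives 8>0; P2→R gives 8>6]
(B,R): not NE [P1→A gives 5>4]

Nash profiles: (A,R)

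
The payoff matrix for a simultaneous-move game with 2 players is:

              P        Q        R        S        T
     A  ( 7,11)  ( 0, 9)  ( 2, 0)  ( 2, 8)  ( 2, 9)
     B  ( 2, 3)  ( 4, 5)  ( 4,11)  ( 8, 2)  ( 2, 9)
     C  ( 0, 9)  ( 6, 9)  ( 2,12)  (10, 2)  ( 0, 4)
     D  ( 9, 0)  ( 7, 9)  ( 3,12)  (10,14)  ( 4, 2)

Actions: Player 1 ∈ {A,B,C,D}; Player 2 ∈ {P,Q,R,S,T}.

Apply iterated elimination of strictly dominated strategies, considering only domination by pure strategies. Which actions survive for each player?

IESDS → P1:{B,C,D} P2:{R,S}

P1 drop A (D beats it: P:9>7 Q:7>0 R:3>2 S:10>2 T:4>2)
P2 drop P (R beats it: B:11>3 C:12>9 D:12>0)
P2 drop Q (R beats it: B:11>5 C:12>9 D:12>9)
P2 drop T (R beats it: B:11>9 C:12>4 D:12>2)
P1→{B,C,D} P2→{R,S}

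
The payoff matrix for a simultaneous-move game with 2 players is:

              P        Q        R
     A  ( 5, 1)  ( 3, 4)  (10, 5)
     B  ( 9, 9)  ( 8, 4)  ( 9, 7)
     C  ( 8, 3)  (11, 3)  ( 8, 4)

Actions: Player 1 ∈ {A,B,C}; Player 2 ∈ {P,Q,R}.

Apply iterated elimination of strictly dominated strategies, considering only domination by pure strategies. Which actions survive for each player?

Survivors P1:{A,B} P2:{P,R}

P2 drop Q (R beats it: A:5>4 B:7>4 C:4>3)
P1 drop C (B beats it: P:9>8 R:9>8)
P1→{A,B} P2→{P,R}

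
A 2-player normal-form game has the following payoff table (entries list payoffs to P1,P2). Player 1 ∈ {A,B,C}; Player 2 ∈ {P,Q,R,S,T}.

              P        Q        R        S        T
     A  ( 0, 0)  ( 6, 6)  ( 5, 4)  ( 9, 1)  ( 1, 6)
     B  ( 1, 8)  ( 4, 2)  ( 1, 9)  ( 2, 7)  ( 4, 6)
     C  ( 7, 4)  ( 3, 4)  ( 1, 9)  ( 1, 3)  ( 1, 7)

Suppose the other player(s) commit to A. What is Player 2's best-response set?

argmax u_2 = {Q,T}

u_2(P vs A) = 0
u_2(Q vs A) = 6
u_2(R vs A) = 4
u_2(S vs A) = 1
u_2(T vs A) = 6
max payoff 6 at {Q,T}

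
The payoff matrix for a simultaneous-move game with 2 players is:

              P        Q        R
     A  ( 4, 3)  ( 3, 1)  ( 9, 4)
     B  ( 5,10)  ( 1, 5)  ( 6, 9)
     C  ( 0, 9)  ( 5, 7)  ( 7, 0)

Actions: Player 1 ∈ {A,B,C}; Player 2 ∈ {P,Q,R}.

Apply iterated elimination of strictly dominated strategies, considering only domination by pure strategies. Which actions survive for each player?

P2 drop Q (P beats it: A:3>1 B:10>5 C:9>7)
P1 drop C (A beats it: P:4>0 R:9>7)
P1→{A,B} P2→{P,R}

Remaining: P1:{A,B} P2:{P,R}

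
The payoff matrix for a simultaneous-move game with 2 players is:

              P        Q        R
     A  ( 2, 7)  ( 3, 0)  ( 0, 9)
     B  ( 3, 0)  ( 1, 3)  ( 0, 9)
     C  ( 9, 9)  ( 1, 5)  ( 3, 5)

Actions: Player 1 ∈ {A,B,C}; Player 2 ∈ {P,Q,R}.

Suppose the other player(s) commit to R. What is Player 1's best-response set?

u_1(A vs R) = 0
u_1(B vs R) = 0
u_1(C vs R) = 3
max payoff 3 at {C}

BR_1 = {C}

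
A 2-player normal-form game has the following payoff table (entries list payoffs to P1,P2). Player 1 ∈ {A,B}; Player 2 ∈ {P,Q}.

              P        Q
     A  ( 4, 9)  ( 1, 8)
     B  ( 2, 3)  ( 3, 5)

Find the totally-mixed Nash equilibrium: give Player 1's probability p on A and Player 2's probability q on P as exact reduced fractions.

P1 indiff ⇒ q·4+(1-q)·1 = q·2+(1-q)·3 ⇒ q(2) = (1-q)(2) ⇒ q = 1/2
P2 indiff ⇒ p·9+(1-p)·3 = p·8+(1-p)·5 ⇒ p(1) = (1-p)(2) ⇒ p = 2/3

P1 mixes 2/3 on A; P2 mixes 1/2 on P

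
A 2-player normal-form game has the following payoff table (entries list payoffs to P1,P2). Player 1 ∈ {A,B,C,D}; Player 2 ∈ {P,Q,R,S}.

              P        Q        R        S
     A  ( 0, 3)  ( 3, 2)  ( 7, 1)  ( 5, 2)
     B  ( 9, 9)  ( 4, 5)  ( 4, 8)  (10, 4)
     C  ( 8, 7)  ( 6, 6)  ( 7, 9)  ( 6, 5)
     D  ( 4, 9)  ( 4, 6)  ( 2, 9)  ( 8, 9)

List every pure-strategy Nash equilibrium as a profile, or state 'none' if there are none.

(A,P): not NE [P1→B gives 9>0]
(A,Q): not NE [P1→C gives 6>3; P2→P gives 3>2]
(A,R): not NE [P2→P gives 3>1]
(A,S): not NE [P1→B gives 10>5; P2→P gives 3>2]
(B,P): NE
(B,Q): not NE [P1→C gives 6>4; P2→P gives 9>5]
(B,R): not NE [P1→C gives 7>4; P2→P gives 9>8]
(B,S): not NE [P2→P gives 9>4]
(C,P): not NE [P1→B gives 9>8; P2→R gives 9>7]
(C,Q): not NE [P2→R gives 9>6]
(C,R): NE
(C,S): not NE [P1→B gives 10>6; P2→R gives 9>5]
(D,P): not NE [P1→B gives 9>4]
(D,Q): not NE [P1→C gives 6>4; P2→S gives 9>6]
(D,R): not NE [P1→C gives 7>2]
(D,S): not NE [P1→B gives 10>8]

NE set: (B,P), (C,R)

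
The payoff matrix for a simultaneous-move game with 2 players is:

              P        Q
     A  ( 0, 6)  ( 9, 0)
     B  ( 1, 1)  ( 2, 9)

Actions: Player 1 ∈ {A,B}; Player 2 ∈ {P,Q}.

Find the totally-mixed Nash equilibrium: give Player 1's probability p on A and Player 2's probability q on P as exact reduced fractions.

(p,q) = (4/7, 7/8)

P1 indiff ⇒ q·0+(1-q)·9 = q·1+(1-q)·2 ⇒ q(-1) = (1-q)(-7) ⇒ q = 7/8
P2 indiff ⇒ p·6+(1-p)·1 = p·0+(1-p)·9 ⇒ p(6) = (1-p)(8) ⇒ p = 4/7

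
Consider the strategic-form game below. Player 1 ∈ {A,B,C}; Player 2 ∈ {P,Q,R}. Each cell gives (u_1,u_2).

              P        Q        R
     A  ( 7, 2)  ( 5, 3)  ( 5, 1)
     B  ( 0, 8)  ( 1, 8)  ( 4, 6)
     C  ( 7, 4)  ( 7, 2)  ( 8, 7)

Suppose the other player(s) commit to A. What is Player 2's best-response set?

P2 best: {Q}

u_2(P vs A) = 2
u_2(Q vs A) = 3
u_2(R vs A) = 1
max payoff 3 at {Q}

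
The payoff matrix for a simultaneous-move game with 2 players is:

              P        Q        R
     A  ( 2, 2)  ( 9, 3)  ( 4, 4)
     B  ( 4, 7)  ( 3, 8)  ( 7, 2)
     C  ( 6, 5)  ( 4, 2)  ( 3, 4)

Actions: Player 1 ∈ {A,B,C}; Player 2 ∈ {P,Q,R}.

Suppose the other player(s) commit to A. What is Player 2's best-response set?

argmax u_2 = {R}

u_2(P vs A) = 2
u_2(Q vs A) = 3
u_2(R vs A) = 4
max payoff 4 at {R}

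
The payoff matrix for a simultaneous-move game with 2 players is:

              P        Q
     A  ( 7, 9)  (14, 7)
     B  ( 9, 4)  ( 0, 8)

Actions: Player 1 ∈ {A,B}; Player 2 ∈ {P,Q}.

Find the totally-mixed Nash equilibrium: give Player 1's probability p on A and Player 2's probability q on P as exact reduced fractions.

P1 indiff ⇒ q·7+(1-q)·14 = q·9+(1-q)·0 ⇒ q(-2) = (1-q)(-14) ⇒ q = 7/8
P2 indiff ⇒ p·9+(1-p)·4 = p·7+(1-p)·8 ⇒ p(2) = (1-p)(4) ⇒ p = 2/3

p=2/3, q=7/8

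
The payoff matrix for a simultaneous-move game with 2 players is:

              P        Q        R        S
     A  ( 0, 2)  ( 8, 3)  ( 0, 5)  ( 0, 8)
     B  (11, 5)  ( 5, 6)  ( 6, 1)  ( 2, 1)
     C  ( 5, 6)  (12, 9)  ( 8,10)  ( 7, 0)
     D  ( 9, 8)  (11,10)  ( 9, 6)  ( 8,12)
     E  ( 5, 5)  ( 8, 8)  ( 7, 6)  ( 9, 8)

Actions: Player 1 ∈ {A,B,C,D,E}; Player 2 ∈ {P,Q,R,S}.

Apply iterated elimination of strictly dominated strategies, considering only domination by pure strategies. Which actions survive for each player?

Remaining: P1:{C,D,E} P2:{Q,R,S}

P1 drop A (C beats it: P:5>0 Q:12>8 R:8>0 S:7>0)
P2 drop P (Q beats it: B:6>5 C:9>6 D:10>8 E:8>5)
P1 drop B (C beats it: Q:12>5 R:8>6 S:7>2)
P1→{C,D,E} P2→{Q,R,S}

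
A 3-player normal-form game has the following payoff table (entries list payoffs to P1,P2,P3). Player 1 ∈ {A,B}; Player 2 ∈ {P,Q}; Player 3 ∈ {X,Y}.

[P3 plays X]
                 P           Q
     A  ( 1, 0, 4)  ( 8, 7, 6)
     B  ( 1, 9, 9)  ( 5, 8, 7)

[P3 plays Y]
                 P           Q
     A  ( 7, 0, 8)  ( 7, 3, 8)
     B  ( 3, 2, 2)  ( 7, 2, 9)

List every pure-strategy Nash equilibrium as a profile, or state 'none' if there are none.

(A,P,X): not NE [P2→Q gives 7>0; P3→Y gives 8>4]
(A,P,Y): not NE [P2→Q gives 3>0]
(A,Q,X): not NE [P3→Y gives 8>6]
(A,Q,Y): NE
(B,P,X): NE
(B,P,Y): not NE [P1→A gives 7>3; P3→X gives 9>2]
(B,Q,X): not NE [P1→A gives 8>5; P2→P gives 9>8; P3→Y gives 9>7]
(B,Q,Y): NE

NE set: (A,Q,Y), (B,P,X), (B,Q,Y)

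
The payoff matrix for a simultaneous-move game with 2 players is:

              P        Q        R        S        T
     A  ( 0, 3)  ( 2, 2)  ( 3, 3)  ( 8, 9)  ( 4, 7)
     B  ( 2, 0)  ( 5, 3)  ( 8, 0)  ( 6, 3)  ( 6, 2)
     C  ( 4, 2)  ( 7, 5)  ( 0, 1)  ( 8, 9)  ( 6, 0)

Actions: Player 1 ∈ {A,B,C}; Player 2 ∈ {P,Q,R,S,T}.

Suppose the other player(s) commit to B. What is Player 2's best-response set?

u_2(P vs B) = 0
u_2(Q vs B) = 3
u_2(R vs B) = 0
u_2(S vs B) = 3
u_2(T vs B) = 2
max payoff 3 at {Q,S}

BR_2 = {Q,S}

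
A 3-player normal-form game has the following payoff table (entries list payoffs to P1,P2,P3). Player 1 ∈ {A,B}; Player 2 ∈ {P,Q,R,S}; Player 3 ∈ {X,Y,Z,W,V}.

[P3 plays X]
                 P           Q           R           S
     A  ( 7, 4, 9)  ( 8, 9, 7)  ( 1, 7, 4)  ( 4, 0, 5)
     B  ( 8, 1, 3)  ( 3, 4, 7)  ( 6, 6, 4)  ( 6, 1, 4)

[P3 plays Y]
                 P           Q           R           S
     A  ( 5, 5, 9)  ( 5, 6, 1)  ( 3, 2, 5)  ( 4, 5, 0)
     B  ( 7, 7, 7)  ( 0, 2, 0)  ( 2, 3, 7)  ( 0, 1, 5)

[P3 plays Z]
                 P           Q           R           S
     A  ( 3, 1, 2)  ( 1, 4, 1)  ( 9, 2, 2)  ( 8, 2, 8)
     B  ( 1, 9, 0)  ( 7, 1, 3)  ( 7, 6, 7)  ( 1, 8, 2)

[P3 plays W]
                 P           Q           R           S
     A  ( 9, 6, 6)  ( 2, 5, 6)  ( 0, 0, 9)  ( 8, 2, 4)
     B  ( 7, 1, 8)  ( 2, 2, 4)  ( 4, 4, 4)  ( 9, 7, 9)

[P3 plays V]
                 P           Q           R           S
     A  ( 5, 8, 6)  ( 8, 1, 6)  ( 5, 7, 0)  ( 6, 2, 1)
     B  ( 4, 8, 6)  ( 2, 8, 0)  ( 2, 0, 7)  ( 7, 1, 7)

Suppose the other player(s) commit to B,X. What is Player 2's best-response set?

P2 best: {R}

u_2(P vs B,X) = 1
u_2(Q vs B,X) = 4
u_2(R vs B,X) = 6
u_2(S vs B,X) = 1
max payoff 6 at {R}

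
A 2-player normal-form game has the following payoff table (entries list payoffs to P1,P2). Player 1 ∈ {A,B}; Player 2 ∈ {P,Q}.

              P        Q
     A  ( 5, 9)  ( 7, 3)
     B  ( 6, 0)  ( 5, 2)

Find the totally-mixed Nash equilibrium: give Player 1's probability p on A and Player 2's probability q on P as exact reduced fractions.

p=1/4, q=2/3

P1 indiff ⇒ q·5+(1-q)·7 = q·6+(1-q)·5 ⇒ q(-1) = (1-q)(-2) ⇒ q = 2/3
P2 indiff ⇒ p·9+(1-p)·0 = p·3+(1-p)·2 ⇒ p(6) = (1-p)(2) ⇒ p = 1/4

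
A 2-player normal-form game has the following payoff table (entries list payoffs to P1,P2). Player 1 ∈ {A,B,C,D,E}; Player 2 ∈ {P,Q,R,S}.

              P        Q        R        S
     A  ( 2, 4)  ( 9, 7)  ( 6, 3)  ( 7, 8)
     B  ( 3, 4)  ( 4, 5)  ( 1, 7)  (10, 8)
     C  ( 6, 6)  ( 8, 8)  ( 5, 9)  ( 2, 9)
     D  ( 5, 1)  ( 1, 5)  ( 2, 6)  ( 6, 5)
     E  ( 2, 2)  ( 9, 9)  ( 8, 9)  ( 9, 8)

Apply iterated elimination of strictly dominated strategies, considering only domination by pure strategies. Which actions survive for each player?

P2 drop P (Q beats it: A:7>4 B:5>4 C:8>6 D:5>1 E:9>2)
P1 drop C (A beats it: Q:9>8 R:6>5 S:7>2)
P1 drop D (A beats it: Q:9>1 R:6>2 S:7>6)
P1→{A,B,E} P2→{Q,R,S}

IESDS → P1:{A,B,E} P2:{Q,R,S}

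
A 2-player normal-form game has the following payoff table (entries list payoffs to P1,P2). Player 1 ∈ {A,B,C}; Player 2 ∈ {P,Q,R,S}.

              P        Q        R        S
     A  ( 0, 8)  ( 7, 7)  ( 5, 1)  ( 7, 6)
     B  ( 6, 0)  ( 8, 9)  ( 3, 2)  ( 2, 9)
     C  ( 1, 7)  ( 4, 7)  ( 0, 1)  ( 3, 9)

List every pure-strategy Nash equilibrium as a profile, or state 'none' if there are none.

(A,P): not NE [P1→B gives 6>0]
(A,Q): not NE [P1→B gives 8>7; P2→P gives 8>7]
(A,R): not NE [P2→P gives 8>1]
(A,S): not NE [P2→P gives 8>6]
(B,P): not NE [P2→S gives 9>0]
(B,Q): NE
(B,R): not NE [P1→A gives 5>3; P2→S gives 9>2]
(B,S): not NE [P1→A gives 7>2]
(C,P): not NE [P1→B gives 6>1; P2→S gives 9>7]
(C,Q): not NE [P1→B gives 8>4; P2→S gives 9>7]
(C,R): not NE [P1→A gives 5>0; P2→S gives 9>1]
(C,S): not NE [P1→A gives 7>3]

PSNE = {(B,Q)}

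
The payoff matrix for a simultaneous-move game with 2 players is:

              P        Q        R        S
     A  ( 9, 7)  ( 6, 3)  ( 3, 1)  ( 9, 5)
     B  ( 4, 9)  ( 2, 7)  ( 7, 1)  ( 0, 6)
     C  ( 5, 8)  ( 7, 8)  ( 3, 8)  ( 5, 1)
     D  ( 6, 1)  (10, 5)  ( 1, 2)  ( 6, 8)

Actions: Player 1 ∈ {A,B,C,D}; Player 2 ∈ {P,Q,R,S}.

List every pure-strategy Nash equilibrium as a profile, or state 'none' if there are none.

PSNE = {(A,P)}

(A,P): NE
(A,Q): not NE [P1→D gives 10>6; P2→P gives 7>3]
(A,R): not NE [P1→B gives 7>3; P2→P gives 7>1]
(A,S): not NE [P2→P gives 7>5]
(B,P): not NE [P1→A gives 9>4]
(B,Q): not NE [P1→D gives 10>2; P2→P gives 9>7]
(B,R): not NE [P2→P gives 9>1]
(B,S): not NE [P1→A gives 9>0; P2→P gives 9>6]
(C,P): not NE [P1→A gives 9>5]
(C,Q): not NE [P1→D gives 10>7]
(C,R): not NE [P1→B gives 7>3]
(C,S): not NE [P1→A gives 9>5; P2→R gives 8>1]
(D,P): not NE [P1→A gives 9>6; P2→S gives 8>1]
(D,Q): not NE [P2→S gives 8>5]
(D,R): not NE [P1→B gives 7>1; P2→S gives 8>2]
(D,S): not NE [P1→A gives 9>6]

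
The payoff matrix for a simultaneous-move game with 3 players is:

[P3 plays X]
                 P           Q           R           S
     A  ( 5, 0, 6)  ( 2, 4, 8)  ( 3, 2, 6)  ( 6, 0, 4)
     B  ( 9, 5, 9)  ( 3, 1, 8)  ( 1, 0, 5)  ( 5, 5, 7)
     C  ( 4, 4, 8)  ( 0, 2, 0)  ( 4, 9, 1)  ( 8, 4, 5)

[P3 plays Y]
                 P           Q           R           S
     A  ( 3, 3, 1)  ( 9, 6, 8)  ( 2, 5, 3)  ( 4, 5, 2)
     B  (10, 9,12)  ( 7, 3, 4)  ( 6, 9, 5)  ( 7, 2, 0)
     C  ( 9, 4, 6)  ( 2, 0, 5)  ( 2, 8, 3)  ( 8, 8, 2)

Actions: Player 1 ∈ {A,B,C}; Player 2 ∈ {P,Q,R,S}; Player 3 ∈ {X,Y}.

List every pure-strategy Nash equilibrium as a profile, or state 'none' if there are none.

PSNE = {(A,Q,Y), (B,P,Y), (B,R,Y)}

(A,P,X): not NE [P1→B gives 9>5; P2→Q gives 4>0]
(A,P,Y): not NE [P1→B gives 10>3; P2→Q gives 6>3; P3→X gives 6>1]
(A,Q,X): not NE [P1→B gives 3>2]
(A,Q,Y): NE
(A,R,X): not NE [P1→C gives 4>3; P2→Q gives 4>2]
(A,R,Y): not NE [P1→B gives 6>2; P2→Q gives 6>5; P3→X gives 6>3]
(A,S,X): not NE [P1→C gives 8>6; P2→Q gives 4>0]
(A,S,Y): not NE [P1→C gives 8>4; P2→Q gives 6>5; P3→X gives 4>2]
(B,P,X): not NE [P3→Y gives 12>9]
(B,P,Y): NE
(B,Q,X): not NE [P2→S gives 5>1]
(B,Q,Y): not NE [P1→A gives 9>7; P2→R gives 9>3; P3→X gives 8>4]
(B,R,X): not NE [P1→C gives 4>1; P2→S gives 5>0]
(B,R,Y): NE
(B,S,X): not NE [P1→C gives 8>5]
(B,S,Y): not NE [P1→C gives 8>7; P2→R gives 9>2; P3→X gives 7>0]
(C,P,X): not NE [P1→B gives 9>4; P2→R gives 9>4]
(C,P,Y): not NE [P1→B gives 10>9; P2→S gives 8>4; P3→X gives 8>6]
(C,Q,X): not NE [P1→B gives 3>0; P2→R gives 9>2; P3→Y gives 5>0]
(C,Q,Y): not NE [P1→A gives 9>2; P2→S gives 8>0]
(C,R,X): not NE [P3→Y gives 3>1]
(C,R,Y): not NE [P1→B gives 6>2]
(C,S,X): not NE [P2→R gives 9>4]
(C,S,Y): not NE [P3→X gives 5>2]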